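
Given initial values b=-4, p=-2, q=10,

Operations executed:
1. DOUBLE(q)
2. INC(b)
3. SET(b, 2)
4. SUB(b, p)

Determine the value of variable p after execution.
p = -2

Tracing execution:
Step 1: DOUBLE(q) → p = -2
Step 2: INC(b) → p = -2
Step 3: SET(b, 2) → p = -2
Step 4: SUB(b, p) → p = -2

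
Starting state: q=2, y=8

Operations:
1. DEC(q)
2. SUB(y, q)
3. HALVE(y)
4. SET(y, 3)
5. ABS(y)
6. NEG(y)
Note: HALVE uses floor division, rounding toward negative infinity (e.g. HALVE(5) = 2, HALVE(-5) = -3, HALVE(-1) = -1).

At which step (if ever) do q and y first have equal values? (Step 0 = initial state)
Never

q and y never become equal during execution.

Comparing values at each step:
Initial: q=2, y=8
After step 1: q=1, y=8
After step 2: q=1, y=7
After step 3: q=1, y=3
After step 4: q=1, y=3
After step 5: q=1, y=3
After step 6: q=1, y=-3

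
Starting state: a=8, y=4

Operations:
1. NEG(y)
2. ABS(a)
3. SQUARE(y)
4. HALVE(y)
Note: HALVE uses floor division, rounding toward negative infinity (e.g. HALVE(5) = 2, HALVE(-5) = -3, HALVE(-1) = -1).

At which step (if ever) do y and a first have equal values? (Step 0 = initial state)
Step 4

y and a first become equal after step 4.

Comparing values at each step:
Initial: y=4, a=8
After step 1: y=-4, a=8
After step 2: y=-4, a=8
After step 3: y=16, a=8
After step 4: y=8, a=8 ← equal!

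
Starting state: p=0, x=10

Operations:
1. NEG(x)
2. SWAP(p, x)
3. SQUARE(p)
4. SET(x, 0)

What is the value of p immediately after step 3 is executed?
p = 100

Tracing p through execution:
Initial: p = 0
After step 1 (NEG(x)): p = 0
After step 2 (SWAP(p, x)): p = -10
After step 3 (SQUARE(p)): p = 100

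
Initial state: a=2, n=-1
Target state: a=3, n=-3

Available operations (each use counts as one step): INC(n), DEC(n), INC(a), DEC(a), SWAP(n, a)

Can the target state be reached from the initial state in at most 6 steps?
Yes

Path (3 steps): DEC(n) → DEC(n) → INC(a)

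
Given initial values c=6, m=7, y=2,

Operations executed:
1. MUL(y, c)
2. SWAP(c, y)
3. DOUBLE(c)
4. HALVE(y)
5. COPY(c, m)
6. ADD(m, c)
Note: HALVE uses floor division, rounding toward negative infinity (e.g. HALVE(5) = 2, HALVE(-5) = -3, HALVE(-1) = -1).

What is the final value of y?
y = 3

Tracing execution:
Step 1: MUL(y, c) → y = 12
Step 2: SWAP(c, y) → y = 6
Step 3: DOUBLE(c) → y = 6
Step 4: HALVE(y) → y = 3
Step 5: COPY(c, m) → y = 3
Step 6: ADD(m, c) → y = 3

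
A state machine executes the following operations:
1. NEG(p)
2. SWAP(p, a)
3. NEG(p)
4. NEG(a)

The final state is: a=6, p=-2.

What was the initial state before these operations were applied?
a=2, p=6

Working backwards:
Final state: a=6, p=-2
Before step 4 (NEG(a)): a=-6, p=-2
Before step 3 (NEG(p)): a=-6, p=2
Before step 2 (SWAP(p, a)): a=2, p=-6
Before step 1 (NEG(p)): a=2, p=6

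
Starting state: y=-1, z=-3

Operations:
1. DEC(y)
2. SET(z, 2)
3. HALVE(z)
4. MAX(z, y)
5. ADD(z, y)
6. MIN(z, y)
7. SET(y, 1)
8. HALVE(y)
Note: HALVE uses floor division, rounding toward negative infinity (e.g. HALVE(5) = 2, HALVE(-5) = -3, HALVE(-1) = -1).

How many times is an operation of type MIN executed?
1

Counting MIN operations:
Step 6: MIN(z, y) ← MIN
Total: 1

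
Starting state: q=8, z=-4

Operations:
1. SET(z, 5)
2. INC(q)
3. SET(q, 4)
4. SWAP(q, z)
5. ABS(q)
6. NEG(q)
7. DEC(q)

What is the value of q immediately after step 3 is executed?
q = 4

Tracing q through execution:
Initial: q = 8
After step 1 (SET(z, 5)): q = 8
After step 2 (INC(q)): q = 9
After step 3 (SET(q, 4)): q = 4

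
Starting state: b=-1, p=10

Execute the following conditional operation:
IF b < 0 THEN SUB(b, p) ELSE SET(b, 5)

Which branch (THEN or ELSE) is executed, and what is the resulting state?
Branch: THEN, Final state: b=-11, p=10

Evaluating condition: b < 0
b = -1
Condition is True, so THEN branch executes
After SUB(b, p): b=-11, p=10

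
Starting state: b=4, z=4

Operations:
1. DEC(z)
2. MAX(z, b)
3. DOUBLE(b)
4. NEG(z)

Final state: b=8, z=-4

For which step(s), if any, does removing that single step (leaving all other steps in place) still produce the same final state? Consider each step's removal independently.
Step(s) 1

Testing removal of each single step:
Without step 1: final = b=8, z=-4 (same)
Without step 2: final = b=8, z=-3 (different)
Without step 3: final = b=4, z=-4 (different)
Without step 4: final = b=8, z=4 (different)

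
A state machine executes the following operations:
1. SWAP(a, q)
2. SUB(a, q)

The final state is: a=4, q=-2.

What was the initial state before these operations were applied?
a=-2, q=2

Working backwards:
Final state: a=4, q=-2
Before step 2 (SUB(a, q)): a=2, q=-2
Before step 1 (SWAP(a, q)): a=-2, q=2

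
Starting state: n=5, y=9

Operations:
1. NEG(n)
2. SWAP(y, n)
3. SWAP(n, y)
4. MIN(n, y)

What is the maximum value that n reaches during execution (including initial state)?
9

Values of n at each step:
Initial: n = 5
After step 1: n = -5
After step 2: n = 9 ← maximum
After step 3: n = -5
After step 4: n = -5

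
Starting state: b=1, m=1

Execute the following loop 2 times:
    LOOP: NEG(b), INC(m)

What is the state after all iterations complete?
b=1, m=3

Iteration trace:
Start: b=1, m=1
After iteration 1: b=-1, m=2
After iteration 2: b=1, m=3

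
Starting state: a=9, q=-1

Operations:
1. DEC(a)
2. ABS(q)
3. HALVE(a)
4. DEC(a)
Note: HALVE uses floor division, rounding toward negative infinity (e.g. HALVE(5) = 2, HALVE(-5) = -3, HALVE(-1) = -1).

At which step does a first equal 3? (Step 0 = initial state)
Step 4

Tracing a:
Initial: a = 9
After step 1: a = 8
After step 2: a = 8
After step 3: a = 4
After step 4: a = 3 ← first occurrence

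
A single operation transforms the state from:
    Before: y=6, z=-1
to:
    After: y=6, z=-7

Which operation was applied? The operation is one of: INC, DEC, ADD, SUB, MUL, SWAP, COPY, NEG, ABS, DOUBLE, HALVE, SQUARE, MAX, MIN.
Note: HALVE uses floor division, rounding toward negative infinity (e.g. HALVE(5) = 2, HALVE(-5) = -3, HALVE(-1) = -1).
SUB(z, y)

Analyzing the change:
Before: y=6, z=-1
After: y=6, z=-7
Variable z changed from -1 to -7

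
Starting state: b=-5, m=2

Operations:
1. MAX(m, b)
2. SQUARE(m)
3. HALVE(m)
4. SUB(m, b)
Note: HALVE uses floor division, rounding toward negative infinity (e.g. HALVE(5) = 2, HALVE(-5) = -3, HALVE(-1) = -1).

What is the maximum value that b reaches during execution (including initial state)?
-5

Values of b at each step:
Initial: b = -5 ← maximum
After step 1: b = -5
After step 2: b = -5
After step 3: b = -5
After step 4: b = -5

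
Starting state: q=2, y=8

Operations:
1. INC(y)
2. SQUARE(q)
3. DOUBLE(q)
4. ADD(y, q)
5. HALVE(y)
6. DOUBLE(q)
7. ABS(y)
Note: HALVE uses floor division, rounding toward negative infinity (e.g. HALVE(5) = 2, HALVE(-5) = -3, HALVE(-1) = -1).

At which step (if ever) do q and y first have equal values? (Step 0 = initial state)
Step 5

q and y first become equal after step 5.

Comparing values at each step:
Initial: q=2, y=8
After step 1: q=2, y=9
After step 2: q=4, y=9
After step 3: q=8, y=9
After step 4: q=8, y=17
After step 5: q=8, y=8 ← equal!
After step 6: q=16, y=8
After step 7: q=16, y=8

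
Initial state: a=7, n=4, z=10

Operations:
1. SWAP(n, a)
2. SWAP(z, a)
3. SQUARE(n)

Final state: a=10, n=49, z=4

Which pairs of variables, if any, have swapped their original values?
None

Comparing initial and final values:
n: 4 → 49
z: 10 → 4
a: 7 → 10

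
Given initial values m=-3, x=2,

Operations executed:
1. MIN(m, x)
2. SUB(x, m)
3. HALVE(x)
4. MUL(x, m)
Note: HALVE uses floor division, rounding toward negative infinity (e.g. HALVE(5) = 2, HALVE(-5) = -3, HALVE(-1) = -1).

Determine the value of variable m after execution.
m = -3

Tracing execution:
Step 1: MIN(m, x) → m = -3
Step 2: SUB(x, m) → m = -3
Step 3: HALVE(x) → m = -3
Step 4: MUL(x, m) → m = -3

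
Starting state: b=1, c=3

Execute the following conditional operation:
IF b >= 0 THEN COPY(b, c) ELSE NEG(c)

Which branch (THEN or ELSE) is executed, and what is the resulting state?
Branch: THEN, Final state: b=3, c=3

Evaluating condition: b >= 0
b = 1
Condition is True, so THEN branch executes
After COPY(b, c): b=3, c=3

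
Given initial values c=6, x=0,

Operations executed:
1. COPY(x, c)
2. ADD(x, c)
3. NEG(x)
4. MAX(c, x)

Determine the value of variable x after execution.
x = -12

Tracing execution:
Step 1: COPY(x, c) → x = 6
Step 2: ADD(x, c) → x = 12
Step 3: NEG(x) → x = -12
Step 4: MAX(c, x) → x = -12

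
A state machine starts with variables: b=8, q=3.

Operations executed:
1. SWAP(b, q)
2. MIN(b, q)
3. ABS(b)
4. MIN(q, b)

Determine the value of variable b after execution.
b = 3

Tracing execution:
Step 1: SWAP(b, q) → b = 3
Step 2: MIN(b, q) → b = 3
Step 3: ABS(b) → b = 3
Step 4: MIN(q, b) → b = 3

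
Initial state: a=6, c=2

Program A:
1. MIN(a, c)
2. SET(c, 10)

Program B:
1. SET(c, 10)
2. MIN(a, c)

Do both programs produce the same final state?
No

Program A final state: a=2, c=10
Program B final state: a=6, c=10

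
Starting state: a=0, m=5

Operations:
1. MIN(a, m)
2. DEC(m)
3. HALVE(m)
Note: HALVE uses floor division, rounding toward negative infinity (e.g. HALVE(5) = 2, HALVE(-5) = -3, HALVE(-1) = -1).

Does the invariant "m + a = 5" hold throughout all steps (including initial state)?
No, violated after step 2

The invariant is violated after step 2.

State at each step:
Initial: a=0, m=5
After step 1: a=0, m=5
After step 2: a=0, m=4
After step 3: a=0, m=2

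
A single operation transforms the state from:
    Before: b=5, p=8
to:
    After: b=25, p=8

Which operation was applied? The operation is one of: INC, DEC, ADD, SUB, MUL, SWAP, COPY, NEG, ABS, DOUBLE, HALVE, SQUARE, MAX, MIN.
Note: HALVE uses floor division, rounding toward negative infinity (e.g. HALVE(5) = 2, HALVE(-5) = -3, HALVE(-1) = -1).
SQUARE(b)

Analyzing the change:
Before: b=5, p=8
After: b=25, p=8
Variable b changed from 5 to 25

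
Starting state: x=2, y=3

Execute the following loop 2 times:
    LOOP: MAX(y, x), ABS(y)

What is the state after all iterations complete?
x=2, y=3

Iteration trace:
Start: x=2, y=3
After iteration 1: x=2, y=3
After iteration 2: x=2, y=3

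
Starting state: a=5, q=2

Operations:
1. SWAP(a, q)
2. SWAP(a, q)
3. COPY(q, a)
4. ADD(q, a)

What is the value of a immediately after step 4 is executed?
a = 5

Tracing a through execution:
Initial: a = 5
After step 1 (SWAP(a, q)): a = 2
After step 2 (SWAP(a, q)): a = 5
After step 3 (COPY(q, a)): a = 5
After step 4 (ADD(q, a)): a = 5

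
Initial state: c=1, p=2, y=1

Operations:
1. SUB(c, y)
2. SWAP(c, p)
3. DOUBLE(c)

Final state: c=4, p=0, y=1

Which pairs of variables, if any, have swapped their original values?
None

Comparing initial and final values:
c: 1 → 4
p: 2 → 0
y: 1 → 1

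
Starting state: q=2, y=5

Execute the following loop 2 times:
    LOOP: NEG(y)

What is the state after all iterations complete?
q=2, y=5

Iteration trace:
Start: q=2, y=5
After iteration 1: q=2, y=-5
After iteration 2: q=2, y=5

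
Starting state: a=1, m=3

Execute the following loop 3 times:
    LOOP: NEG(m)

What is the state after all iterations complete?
a=1, m=-3

Iteration trace:
Start: a=1, m=3
After iteration 1: a=1, m=-3
After iteration 2: a=1, m=3
After iteration 3: a=1, m=-3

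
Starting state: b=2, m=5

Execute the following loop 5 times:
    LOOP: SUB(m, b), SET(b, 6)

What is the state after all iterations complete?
b=6, m=-21

Iteration trace:
Start: b=2, m=5
After iteration 1: b=6, m=3
After iteration 2: b=6, m=-3
After iteration 3: b=6, m=-9
After iteration 4: b=6, m=-15
After iteration 5: b=6, m=-21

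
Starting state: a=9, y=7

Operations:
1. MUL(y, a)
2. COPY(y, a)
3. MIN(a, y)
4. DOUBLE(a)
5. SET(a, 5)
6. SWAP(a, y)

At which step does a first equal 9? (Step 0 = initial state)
Step 0

Tracing a:
Initial: a = 9 ← first occurrence
After step 1: a = 9
After step 2: a = 9
After step 3: a = 9
After step 4: a = 18
After step 5: a = 5
After step 6: a = 9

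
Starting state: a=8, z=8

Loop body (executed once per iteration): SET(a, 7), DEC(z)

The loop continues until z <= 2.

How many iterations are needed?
6

Tracing iterations:
Initial: a=8, z=8
After iteration 1: a=7, z=7
After iteration 2: a=7, z=6
After iteration 3: a=7, z=5
After iteration 4: a=7, z=4
After iteration 5: a=7, z=3
After iteration 6: a=7, z=2
z <= 2 now holds, so the loop exits after 6 iterations.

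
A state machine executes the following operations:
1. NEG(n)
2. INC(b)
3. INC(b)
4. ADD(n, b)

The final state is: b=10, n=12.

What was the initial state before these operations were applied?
b=8, n=-2

Working backwards:
Final state: b=10, n=12
Before step 4 (ADD(n, b)): b=10, n=2
Before step 3 (INC(b)): b=9, n=2
Before step 2 (INC(b)): b=8, n=2
Before step 1 (NEG(n)): b=8, n=-2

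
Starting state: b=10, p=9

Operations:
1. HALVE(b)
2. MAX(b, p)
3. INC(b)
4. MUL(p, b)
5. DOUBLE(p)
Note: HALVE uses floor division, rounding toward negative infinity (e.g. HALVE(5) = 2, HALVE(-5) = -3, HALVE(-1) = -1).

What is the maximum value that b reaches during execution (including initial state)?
10

Values of b at each step:
Initial: b = 10 ← maximum
After step 1: b = 5
After step 2: b = 9
After step 3: b = 10
After step 4: b = 10
After step 5: b = 10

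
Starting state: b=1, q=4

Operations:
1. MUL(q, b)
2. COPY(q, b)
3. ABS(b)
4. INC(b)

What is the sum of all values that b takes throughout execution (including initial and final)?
6

Values of b at each step:
Initial: b = 1
After step 1: b = 1
After step 2: b = 1
After step 3: b = 1
After step 4: b = 2
Sum = 1 + 1 + 1 + 1 + 2 = 6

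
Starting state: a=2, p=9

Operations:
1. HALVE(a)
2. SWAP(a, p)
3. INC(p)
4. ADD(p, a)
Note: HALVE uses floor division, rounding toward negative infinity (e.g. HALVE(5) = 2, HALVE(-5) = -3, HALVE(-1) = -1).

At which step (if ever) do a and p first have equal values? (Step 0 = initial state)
Never

a and p never become equal during execution.

Comparing values at each step:
Initial: a=2, p=9
After step 1: a=1, p=9
After step 2: a=9, p=1
After step 3: a=9, p=2
After step 4: a=9, p=11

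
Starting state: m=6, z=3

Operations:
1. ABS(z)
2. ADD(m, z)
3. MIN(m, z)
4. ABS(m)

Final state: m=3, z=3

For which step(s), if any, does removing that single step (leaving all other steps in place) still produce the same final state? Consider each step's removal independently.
Step(s) 1, 2, 4

Testing removal of each single step:
Without step 1: final = m=3, z=3 (same)
Without step 2: final = m=3, z=3 (same)
Without step 3: final = m=9, z=3 (different)
Without step 4: final = m=3, z=3 (same)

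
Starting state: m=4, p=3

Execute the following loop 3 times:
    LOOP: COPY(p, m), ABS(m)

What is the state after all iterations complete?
m=4, p=4

Iteration trace:
Start: m=4, p=3
After iteration 1: m=4, p=4
After iteration 2: m=4, p=4
After iteration 3: m=4, p=4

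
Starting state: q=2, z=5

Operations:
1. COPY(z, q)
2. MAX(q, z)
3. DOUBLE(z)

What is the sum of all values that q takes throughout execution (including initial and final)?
8

Values of q at each step:
Initial: q = 2
After step 1: q = 2
After step 2: q = 2
After step 3: q = 2
Sum = 2 + 2 + 2 + 2 = 8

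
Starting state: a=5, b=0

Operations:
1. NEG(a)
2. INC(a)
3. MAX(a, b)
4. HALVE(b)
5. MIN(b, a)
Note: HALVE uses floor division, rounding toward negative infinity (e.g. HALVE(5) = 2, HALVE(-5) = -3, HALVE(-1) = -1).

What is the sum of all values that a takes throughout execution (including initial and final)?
-4

Values of a at each step:
Initial: a = 5
After step 1: a = -5
After step 2: a = -4
After step 3: a = 0
After step 4: a = 0
After step 5: a = 0
Sum = 5 + -5 + -4 + 0 + 0 + 0 = -4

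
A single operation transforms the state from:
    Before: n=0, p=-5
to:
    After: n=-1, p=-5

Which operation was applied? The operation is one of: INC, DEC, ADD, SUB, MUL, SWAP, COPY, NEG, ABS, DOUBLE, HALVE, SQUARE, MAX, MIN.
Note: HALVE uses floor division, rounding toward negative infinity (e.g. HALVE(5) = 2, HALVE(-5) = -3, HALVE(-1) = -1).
DEC(n)

Analyzing the change:
Before: n=0, p=-5
After: n=-1, p=-5
Variable n changed from 0 to -1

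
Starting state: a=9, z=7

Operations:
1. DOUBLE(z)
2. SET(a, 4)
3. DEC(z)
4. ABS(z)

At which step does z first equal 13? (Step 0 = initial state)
Step 3

Tracing z:
Initial: z = 7
After step 1: z = 14
After step 2: z = 14
After step 3: z = 13 ← first occurrence
After step 4: z = 13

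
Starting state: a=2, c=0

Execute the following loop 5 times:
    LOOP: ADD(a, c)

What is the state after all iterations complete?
a=2, c=0

Iteration trace:
Start: a=2, c=0
After iteration 1: a=2, c=0
After iteration 2: a=2, c=0
After iteration 3: a=2, c=0
After iteration 4: a=2, c=0
After iteration 5: a=2, c=0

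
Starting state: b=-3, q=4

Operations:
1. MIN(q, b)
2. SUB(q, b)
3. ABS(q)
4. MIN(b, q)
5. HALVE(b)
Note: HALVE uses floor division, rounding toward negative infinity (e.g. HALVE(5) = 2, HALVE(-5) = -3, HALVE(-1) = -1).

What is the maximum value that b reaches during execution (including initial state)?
-2

Values of b at each step:
Initial: b = -3
After step 1: b = -3
After step 2: b = -3
After step 3: b = -3
After step 4: b = -3
After step 5: b = -2 ← maximum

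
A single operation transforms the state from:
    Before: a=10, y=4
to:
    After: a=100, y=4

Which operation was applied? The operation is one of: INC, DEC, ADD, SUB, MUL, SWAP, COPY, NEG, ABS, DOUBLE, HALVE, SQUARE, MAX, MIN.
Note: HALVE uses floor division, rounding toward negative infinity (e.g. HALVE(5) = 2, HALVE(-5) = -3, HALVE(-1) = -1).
SQUARE(a)

Analyzing the change:
Before: a=10, y=4
After: a=100, y=4
Variable a changed from 10 to 100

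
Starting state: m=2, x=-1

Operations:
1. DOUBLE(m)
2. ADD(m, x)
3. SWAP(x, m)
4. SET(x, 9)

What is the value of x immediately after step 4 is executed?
x = 9

Tracing x through execution:
Initial: x = -1
After step 1 (DOUBLE(m)): x = -1
After step 2 (ADD(m, x)): x = -1
After step 3 (SWAP(x, m)): x = 3
After step 4 (SET(x, 9)): x = 9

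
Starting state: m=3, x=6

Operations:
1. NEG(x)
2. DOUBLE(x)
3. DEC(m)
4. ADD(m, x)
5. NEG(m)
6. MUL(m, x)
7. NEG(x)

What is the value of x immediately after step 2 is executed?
x = -12

Tracing x through execution:
Initial: x = 6
After step 1 (NEG(x)): x = -6
After step 2 (DOUBLE(x)): x = -12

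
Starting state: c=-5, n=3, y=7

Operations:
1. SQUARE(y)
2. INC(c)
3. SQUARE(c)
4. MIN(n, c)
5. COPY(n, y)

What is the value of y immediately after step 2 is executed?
y = 49

Tracing y through execution:
Initial: y = 7
After step 1 (SQUARE(y)): y = 49
After step 2 (INC(c)): y = 49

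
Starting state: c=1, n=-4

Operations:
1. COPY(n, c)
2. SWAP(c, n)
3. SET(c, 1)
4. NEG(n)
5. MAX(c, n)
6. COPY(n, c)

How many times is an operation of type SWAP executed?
1

Counting SWAP operations:
Step 2: SWAP(c, n) ← SWAP
Total: 1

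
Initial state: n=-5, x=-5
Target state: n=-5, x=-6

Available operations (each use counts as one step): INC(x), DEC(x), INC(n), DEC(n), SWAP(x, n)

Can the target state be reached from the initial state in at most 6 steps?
Yes

Path (1 step): DEC(x)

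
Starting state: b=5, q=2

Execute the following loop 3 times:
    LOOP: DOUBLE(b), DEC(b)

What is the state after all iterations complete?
b=33, q=2

Iteration trace:
Start: b=5, q=2
After iteration 1: b=9, q=2
After iteration 2: b=17, q=2
After iteration 3: b=33, q=2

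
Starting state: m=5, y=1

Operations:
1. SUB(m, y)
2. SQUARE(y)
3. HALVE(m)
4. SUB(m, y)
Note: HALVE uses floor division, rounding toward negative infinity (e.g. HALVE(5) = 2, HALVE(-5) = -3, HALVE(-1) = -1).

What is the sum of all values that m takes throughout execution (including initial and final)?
16

Values of m at each step:
Initial: m = 5
After step 1: m = 4
After step 2: m = 4
After step 3: m = 2
After step 4: m = 1
Sum = 5 + 4 + 4 + 2 + 1 = 16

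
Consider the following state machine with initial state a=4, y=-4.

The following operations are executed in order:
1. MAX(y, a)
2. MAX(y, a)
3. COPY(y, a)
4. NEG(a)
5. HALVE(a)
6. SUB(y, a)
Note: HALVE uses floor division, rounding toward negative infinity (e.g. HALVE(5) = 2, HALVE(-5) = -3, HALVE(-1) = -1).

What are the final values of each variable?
{a: -2, y: 6}

Step-by-step execution:
Initial: a=4, y=-4
After step 1 (MAX(y, a)): a=4, y=4
After step 2 (MAX(y, a)): a=4, y=4
After step 3 (COPY(y, a)): a=4, y=4
After step 4 (NEG(a)): a=-4, y=4
After step 5 (HALVE(a)): a=-2, y=4
After step 6 (SUB(y, a)): a=-2, y=6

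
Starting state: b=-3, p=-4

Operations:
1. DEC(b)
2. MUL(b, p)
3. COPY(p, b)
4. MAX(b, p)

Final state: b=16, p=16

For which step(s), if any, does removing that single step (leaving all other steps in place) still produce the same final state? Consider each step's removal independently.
Step(s) 4

Testing removal of each single step:
Without step 1: final = b=12, p=12 (different)
Without step 2: final = b=-4, p=-4 (different)
Without step 3: final = b=16, p=-4 (different)
Without step 4: final = b=16, p=16 (same)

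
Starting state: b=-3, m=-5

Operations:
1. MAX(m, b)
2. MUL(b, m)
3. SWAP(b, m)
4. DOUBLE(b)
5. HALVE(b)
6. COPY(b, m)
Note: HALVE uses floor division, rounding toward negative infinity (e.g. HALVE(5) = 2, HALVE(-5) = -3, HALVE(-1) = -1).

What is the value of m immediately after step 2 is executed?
m = -3

Tracing m through execution:
Initial: m = -5
After step 1 (MAX(m, b)): m = -3
After step 2 (MUL(b, m)): m = -3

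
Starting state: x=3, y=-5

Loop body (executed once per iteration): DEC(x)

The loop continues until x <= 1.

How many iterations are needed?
2

Tracing iterations:
Initial: x=3, y=-5
After iteration 1: x=2, y=-5
After iteration 2: x=1, y=-5
x <= 1 now holds, so the loop exits after 2 iterations.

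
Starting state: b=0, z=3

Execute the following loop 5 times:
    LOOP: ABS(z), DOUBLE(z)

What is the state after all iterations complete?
b=0, z=96

Iteration trace:
Start: b=0, z=3
After iteration 1: b=0, z=6
After iteration 2: b=0, z=12
After iteration 3: b=0, z=24
After iteration 4: b=0, z=48
After iteration 5: b=0, z=96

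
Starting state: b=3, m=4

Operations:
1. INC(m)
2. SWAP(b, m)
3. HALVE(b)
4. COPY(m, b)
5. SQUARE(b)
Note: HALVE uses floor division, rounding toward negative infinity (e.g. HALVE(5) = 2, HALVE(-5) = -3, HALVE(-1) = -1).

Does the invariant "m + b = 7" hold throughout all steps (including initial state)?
No, violated after step 1

The invariant is violated after step 1.

State at each step:
Initial: b=3, m=4
After step 1: b=3, m=5
After step 2: b=5, m=3
After step 3: b=2, m=3
After step 4: b=2, m=2
After step 5: b=4, m=2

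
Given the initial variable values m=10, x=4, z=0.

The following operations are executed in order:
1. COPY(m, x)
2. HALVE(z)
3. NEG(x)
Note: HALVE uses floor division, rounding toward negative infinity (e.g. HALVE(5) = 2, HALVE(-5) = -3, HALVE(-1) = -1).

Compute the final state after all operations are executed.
{m: 4, x: -4, z: 0}

Step-by-step execution:
Initial: m=10, x=4, z=0
After step 1 (COPY(m, x)): m=4, x=4, z=0
After step 2 (HALVE(z)): m=4, x=4, z=0
After step 3 (NEG(x)): m=4, x=-4, z=0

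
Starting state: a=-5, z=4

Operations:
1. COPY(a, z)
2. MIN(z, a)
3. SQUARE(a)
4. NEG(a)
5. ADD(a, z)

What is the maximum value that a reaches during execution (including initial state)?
16

Values of a at each step:
Initial: a = -5
After step 1: a = 4
After step 2: a = 4
After step 3: a = 16 ← maximum
After step 4: a = -16
After step 5: a = -12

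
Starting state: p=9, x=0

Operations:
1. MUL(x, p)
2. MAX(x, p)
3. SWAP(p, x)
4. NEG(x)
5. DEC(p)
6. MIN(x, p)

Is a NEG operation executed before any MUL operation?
No

First NEG: step 4
First MUL: step 1
Since 4 > 1, MUL comes first.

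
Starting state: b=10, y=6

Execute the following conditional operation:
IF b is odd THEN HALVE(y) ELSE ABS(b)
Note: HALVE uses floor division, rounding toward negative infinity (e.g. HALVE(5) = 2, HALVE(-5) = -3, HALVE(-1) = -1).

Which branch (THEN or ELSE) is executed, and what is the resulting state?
Branch: ELSE, Final state: b=10, y=6

Evaluating condition: b is odd
Condition is False, so ELSE branch executes
After ABS(b): b=10, y=6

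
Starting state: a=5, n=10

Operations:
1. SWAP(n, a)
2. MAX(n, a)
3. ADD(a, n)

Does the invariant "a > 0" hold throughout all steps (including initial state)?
Yes

The invariant holds at every step.

State at each step:
Initial: a=5, n=10
After step 1: a=10, n=5
After step 2: a=10, n=10
After step 3: a=20, n=10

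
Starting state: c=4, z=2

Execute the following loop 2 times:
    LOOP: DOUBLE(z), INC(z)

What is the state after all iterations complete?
c=4, z=11

Iteration trace:
Start: c=4, z=2
After iteration 1: c=4, z=5
After iteration 2: c=4, z=11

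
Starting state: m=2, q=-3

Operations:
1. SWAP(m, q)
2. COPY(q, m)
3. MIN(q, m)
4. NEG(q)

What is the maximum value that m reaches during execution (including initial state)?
2

Values of m at each step:
Initial: m = 2 ← maximum
After step 1: m = -3
After step 2: m = -3
After step 3: m = -3
After step 4: m = -3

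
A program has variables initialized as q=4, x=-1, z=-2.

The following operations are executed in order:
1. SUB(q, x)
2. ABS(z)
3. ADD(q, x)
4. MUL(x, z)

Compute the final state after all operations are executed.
{q: 4, x: -2, z: 2}

Step-by-step execution:
Initial: q=4, x=-1, z=-2
After step 1 (SUB(q, x)): q=5, x=-1, z=-2
After step 2 (ABS(z)): q=5, x=-1, z=2
After step 3 (ADD(q, x)): q=4, x=-1, z=2
After step 4 (MUL(x, z)): q=4, x=-2, z=2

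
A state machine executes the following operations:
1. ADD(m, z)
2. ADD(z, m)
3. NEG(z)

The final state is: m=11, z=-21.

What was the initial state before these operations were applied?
m=1, z=10

Working backwards:
Final state: m=11, z=-21
Before step 3 (NEG(z)): m=11, z=21
Before step 2 (ADD(z, m)): m=11, z=10
Before step 1 (ADD(m, z)): m=1, z=10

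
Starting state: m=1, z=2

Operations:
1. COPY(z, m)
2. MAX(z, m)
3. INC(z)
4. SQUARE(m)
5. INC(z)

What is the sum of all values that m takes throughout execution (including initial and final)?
6

Values of m at each step:
Initial: m = 1
After step 1: m = 1
After step 2: m = 1
After step 3: m = 1
After step 4: m = 1
After step 5: m = 1
Sum = 1 + 1 + 1 + 1 + 1 + 1 = 6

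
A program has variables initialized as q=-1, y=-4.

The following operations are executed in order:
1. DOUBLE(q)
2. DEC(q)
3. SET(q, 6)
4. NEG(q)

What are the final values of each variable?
{q: -6, y: -4}

Step-by-step execution:
Initial: q=-1, y=-4
After step 1 (DOUBLE(q)): q=-2, y=-4
After step 2 (DEC(q)): q=-3, y=-4
After step 3 (SET(q, 6)): q=6, y=-4
After step 4 (NEG(q)): q=-6, y=-4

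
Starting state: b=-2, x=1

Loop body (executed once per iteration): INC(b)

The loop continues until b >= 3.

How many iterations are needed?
5

Tracing iterations:
Initial: b=-2, x=1
After iteration 1: b=-1, x=1
After iteration 2: b=0, x=1
After iteration 3: b=1, x=1
After iteration 4: b=2, x=1
After iteration 5: b=3, x=1
b >= 3 now holds, so the loop exits after 5 iterations.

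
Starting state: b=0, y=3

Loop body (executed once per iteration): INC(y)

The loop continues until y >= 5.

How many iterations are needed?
2

Tracing iterations:
Initial: b=0, y=3
After iteration 1: b=0, y=4
After iteration 2: b=0, y=5
y >= 5 now holds, so the loop exits after 2 iterations.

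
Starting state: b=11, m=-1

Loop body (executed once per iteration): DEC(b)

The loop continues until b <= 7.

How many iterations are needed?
4

Tracing iterations:
Initial: b=11, m=-1
After iteration 1: b=10, m=-1
After iteration 2: b=9, m=-1
After iteration 3: b=8, m=-1
After iteration 4: b=7, m=-1
b <= 7 now holds, so the loop exits after 4 iterations.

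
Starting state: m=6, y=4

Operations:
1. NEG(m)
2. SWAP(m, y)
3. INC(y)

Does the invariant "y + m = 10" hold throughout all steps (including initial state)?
No, violated after step 1

The invariant is violated after step 1.

State at each step:
Initial: m=6, y=4
After step 1: m=-6, y=4
After step 2: m=4, y=-6
After step 3: m=4, y=-5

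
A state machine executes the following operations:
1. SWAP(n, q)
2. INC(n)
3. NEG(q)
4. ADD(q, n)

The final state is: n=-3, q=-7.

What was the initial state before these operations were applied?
n=4, q=-4

Working backwards:
Final state: n=-3, q=-7
Before step 4 (ADD(q, n)): n=-3, q=-4
Before step 3 (NEG(q)): n=-3, q=4
Before step 2 (INC(n)): n=-4, q=4
Before step 1 (SWAP(n, q)): n=4, q=-4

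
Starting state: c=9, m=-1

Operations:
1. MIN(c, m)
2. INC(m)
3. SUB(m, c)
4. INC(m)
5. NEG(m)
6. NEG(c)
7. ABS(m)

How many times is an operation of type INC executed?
2

Counting INC operations:
Step 2: INC(m) ← INC
Step 4: INC(m) ← INC
Total: 2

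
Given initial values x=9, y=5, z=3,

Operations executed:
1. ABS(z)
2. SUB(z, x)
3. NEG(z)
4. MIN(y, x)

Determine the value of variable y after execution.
y = 5

Tracing execution:
Step 1: ABS(z) → y = 5
Step 2: SUB(z, x) → y = 5
Step 3: NEG(z) → y = 5
Step 4: MIN(y, x) → y = 5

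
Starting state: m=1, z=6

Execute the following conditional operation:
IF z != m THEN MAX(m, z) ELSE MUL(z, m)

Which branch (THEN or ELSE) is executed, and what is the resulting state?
Branch: THEN, Final state: m=6, z=6

Evaluating condition: z != m
z = 6, m = 1
Condition is True, so THEN branch executes
After MAX(m, z): m=6, z=6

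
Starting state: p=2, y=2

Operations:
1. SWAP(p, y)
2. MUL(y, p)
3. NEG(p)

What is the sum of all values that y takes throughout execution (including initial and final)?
12

Values of y at each step:
Initial: y = 2
After step 1: y = 2
After step 2: y = 4
After step 3: y = 4
Sum = 2 + 2 + 4 + 4 = 12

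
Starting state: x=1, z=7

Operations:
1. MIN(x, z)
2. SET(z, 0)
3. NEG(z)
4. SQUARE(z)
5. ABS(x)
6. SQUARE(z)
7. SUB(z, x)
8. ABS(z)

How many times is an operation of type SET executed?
1

Counting SET operations:
Step 2: SET(z, 0) ← SET
Total: 1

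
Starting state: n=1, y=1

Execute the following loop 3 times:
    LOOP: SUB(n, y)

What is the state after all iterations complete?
n=-2, y=1

Iteration trace:
Start: n=1, y=1
After iteration 1: n=0, y=1
After iteration 2: n=-1, y=1
After iteration 3: n=-2, y=1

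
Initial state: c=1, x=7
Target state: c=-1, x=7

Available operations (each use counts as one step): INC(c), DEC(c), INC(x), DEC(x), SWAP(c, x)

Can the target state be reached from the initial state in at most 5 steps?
Yes

Path (2 steps): DEC(c) → DEC(c)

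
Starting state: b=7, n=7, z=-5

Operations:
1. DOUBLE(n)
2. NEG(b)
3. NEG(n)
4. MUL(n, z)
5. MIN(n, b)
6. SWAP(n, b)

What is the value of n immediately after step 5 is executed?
n = -7

Tracing n through execution:
Initial: n = 7
After step 1 (DOUBLE(n)): n = 14
After step 2 (NEG(b)): n = 14
After step 3 (NEG(n)): n = -14
After step 4 (MUL(n, z)): n = 70
After step 5 (MIN(n, b)): n = -7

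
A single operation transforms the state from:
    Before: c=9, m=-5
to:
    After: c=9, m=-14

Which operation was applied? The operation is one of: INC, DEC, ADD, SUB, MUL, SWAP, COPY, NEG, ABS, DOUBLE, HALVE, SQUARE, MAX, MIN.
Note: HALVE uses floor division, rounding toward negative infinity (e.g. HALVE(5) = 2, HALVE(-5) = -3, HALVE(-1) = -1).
SUB(m, c)

Analyzing the change:
Before: c=9, m=-5
After: c=9, m=-14
Variable m changed from -5 to -14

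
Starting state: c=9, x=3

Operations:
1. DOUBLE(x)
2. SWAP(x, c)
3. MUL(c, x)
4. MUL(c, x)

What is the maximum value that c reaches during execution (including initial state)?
486

Values of c at each step:
Initial: c = 9
After step 1: c = 9
After step 2: c = 6
After step 3: c = 54
After step 4: c = 486 ← maximum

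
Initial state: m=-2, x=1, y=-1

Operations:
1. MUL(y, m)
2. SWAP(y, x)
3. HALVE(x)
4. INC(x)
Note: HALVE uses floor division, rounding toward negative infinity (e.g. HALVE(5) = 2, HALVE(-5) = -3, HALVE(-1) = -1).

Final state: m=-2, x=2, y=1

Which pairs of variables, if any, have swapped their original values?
None

Comparing initial and final values:
x: 1 → 2
y: -1 → 1
m: -2 → -2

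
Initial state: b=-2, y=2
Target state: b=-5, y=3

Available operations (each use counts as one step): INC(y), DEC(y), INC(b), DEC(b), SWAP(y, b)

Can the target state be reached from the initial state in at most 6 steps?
Yes

Path (4 steps): INC(y) → DEC(b) → DEC(b) → DEC(b)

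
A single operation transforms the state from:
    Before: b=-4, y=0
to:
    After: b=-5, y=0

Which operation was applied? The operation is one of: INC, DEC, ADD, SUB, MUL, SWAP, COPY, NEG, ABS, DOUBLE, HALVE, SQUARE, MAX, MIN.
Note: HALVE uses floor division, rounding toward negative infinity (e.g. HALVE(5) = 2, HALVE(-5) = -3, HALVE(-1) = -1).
DEC(b)

Analyzing the change:
Before: b=-4, y=0
After: b=-5, y=0
Variable b changed from -4 to -5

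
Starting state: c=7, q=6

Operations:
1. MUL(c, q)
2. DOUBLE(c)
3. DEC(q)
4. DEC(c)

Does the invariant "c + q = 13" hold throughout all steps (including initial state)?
No, violated after step 1

The invariant is violated after step 1.

State at each step:
Initial: c=7, q=6
After step 1: c=42, q=6
After step 2: c=84, q=6
After step 3: c=84, q=5
After step 4: c=83, q=5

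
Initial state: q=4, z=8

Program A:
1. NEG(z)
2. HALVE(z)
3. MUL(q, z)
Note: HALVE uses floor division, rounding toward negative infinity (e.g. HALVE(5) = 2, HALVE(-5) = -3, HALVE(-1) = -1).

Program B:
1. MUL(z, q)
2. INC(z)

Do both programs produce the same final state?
No

Program A final state: q=-16, z=-4
Program B final state: q=4, z=33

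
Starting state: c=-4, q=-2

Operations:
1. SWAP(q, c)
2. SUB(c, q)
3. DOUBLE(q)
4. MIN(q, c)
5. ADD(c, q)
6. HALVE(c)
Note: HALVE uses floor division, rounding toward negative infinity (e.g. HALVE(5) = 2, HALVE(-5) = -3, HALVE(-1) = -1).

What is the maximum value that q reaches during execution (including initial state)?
-2

Values of q at each step:
Initial: q = -2 ← maximum
After step 1: q = -4
After step 2: q = -4
After step 3: q = -8
After step 4: q = -8
After step 5: q = -8
After step 6: q = -8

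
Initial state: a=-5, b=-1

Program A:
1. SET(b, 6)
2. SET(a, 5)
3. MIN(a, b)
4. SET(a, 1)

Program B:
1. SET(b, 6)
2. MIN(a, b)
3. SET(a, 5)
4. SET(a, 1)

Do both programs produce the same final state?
Yes

Program A final state: a=1, b=6
Program B final state: a=1, b=6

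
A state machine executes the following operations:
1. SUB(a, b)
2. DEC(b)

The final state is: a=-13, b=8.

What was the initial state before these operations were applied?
a=-4, b=9

Working backwards:
Final state: a=-13, b=8
Before step 2 (DEC(b)): a=-13, b=9
Before step 1 (SUB(a, b)): a=-4, b=9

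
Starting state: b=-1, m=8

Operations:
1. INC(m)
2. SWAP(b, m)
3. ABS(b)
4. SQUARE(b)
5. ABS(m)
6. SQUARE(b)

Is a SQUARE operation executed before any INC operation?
No

First SQUARE: step 4
First INC: step 1
Since 4 > 1, INC comes first.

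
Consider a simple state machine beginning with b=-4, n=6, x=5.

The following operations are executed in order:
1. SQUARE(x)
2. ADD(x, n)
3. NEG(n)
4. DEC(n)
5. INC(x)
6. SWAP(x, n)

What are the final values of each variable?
{b: -4, n: 32, x: -7}

Step-by-step execution:
Initial: b=-4, n=6, x=5
After step 1 (SQUARE(x)): b=-4, n=6, x=25
After step 2 (ADD(x, n)): b=-4, n=6, x=31
After step 3 (NEG(n)): b=-4, n=-6, x=31
After step 4 (DEC(n)): b=-4, n=-7, x=31
After step 5 (INC(x)): b=-4, n=-7, x=32
After step 6 (SWAP(x, n)): b=-4, n=32, x=-7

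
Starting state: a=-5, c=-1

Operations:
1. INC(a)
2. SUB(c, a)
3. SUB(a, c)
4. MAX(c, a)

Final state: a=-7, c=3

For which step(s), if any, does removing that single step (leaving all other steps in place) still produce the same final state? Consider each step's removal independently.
Step(s) 4

Testing removal of each single step:
Without step 1: final = a=-9, c=4 (different)
Without step 2: final = a=-3, c=-1 (different)
Without step 3: final = a=-4, c=3 (different)
Without step 4: final = a=-7, c=3 (same)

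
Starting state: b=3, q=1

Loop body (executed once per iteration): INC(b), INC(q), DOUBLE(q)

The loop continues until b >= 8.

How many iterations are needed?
5

Tracing iterations:
Initial: b=3, q=1
After iteration 1: b=4, q=4
After iteration 2: b=5, q=10
After iteration 3: b=6, q=22
After iteration 4: b=7, q=46
After iteration 5: b=8, q=94
b >= 8 now holds, so the loop exits after 5 iterations.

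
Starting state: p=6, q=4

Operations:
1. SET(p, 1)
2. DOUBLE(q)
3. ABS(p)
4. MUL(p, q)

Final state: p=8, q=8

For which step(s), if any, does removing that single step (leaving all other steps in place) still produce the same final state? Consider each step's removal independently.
Step(s) 3

Testing removal of each single step:
Without step 1: final = p=48, q=8 (different)
Without step 2: final = p=4, q=4 (different)
Without step 3: final = p=8, q=8 (same)
Without step 4: final = p=1, q=8 (different)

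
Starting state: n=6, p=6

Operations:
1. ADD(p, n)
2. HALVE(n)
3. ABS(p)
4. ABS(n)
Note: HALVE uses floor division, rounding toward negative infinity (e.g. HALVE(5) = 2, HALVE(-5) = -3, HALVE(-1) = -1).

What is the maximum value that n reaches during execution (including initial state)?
6

Values of n at each step:
Initial: n = 6 ← maximum
After step 1: n = 6
After step 2: n = 3
After step 3: n = 3
After step 4: n = 3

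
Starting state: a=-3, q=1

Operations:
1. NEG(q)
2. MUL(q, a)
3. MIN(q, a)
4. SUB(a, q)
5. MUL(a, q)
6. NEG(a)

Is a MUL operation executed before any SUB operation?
Yes

First MUL: step 2
First SUB: step 4
Since 2 < 4, MUL comes first.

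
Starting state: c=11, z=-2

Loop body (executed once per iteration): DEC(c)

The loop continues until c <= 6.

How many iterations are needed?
5

Tracing iterations:
Initial: c=11, z=-2
After iteration 1: c=10, z=-2
After iteration 2: c=9, z=-2
After iteration 3: c=8, z=-2
After iteration 4: c=7, z=-2
After iteration 5: c=6, z=-2
c <= 6 now holds, so the loop exits after 5 iterations.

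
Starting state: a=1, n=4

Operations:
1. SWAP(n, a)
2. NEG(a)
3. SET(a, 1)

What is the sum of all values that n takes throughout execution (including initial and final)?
7

Values of n at each step:
Initial: n = 4
After step 1: n = 1
After step 2: n = 1
After step 3: n = 1
Sum = 4 + 1 + 1 + 1 = 7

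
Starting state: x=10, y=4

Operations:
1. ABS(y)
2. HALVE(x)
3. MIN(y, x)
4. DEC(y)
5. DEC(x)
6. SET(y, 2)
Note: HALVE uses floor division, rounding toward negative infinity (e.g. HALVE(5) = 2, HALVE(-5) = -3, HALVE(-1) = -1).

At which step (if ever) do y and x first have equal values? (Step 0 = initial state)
Never

y and x never become equal during execution.

Comparing values at each step:
Initial: y=4, x=10
After step 1: y=4, x=10
After step 2: y=4, x=5
After step 3: y=4, x=5
After step 4: y=3, x=5
After step 5: y=3, x=4
After step 6: y=2, x=4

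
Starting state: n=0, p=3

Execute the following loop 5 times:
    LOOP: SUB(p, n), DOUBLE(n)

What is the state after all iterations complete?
n=0, p=3

Iteration trace:
Start: n=0, p=3
After iteration 1: n=0, p=3
After iteration 2: n=0, p=3
After iteration 3: n=0, p=3
After iteration 4: n=0, p=3
After iteration 5: n=0, p=3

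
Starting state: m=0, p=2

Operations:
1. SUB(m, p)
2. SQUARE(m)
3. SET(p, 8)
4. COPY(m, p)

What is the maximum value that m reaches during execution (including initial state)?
8

Values of m at each step:
Initial: m = 0
After step 1: m = -2
After step 2: m = 4
After step 3: m = 4
After step 4: m = 8 ← maximum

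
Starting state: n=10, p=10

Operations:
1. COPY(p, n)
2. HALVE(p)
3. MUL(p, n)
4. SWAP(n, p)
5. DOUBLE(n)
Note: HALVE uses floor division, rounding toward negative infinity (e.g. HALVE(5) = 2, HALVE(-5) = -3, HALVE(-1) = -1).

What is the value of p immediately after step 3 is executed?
p = 50

Tracing p through execution:
Initial: p = 10
After step 1 (COPY(p, n)): p = 10
After step 2 (HALVE(p)): p = 5
After step 3 (MUL(p, n)): p = 50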